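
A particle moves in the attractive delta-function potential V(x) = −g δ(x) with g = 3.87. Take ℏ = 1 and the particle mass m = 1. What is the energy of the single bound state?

E = -7.49

For x ≠ 0 the bound state is ψ ∝ e^{−κ|x|}; integrating the TISE across the delta gives the cusp condition 2κ = 2mg/ℏ², so κ = 3.870.
Then E = −ℏ²κ²/(2m) = −mg²/(2ℏ²) = -7.488.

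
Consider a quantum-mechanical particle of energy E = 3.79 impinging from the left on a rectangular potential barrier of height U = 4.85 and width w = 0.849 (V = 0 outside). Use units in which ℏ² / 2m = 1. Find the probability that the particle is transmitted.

T = 0.411

E < U: inside the barrier ψ ∝ e^{±κx} with κ = √(2m(U − E))/ℏ = 1.030.
κw = 0.8741, sinh(κw) = 0.9897.
The exact tunnelling result is T⁻¹ = 1 + U² sinh²(κw) / [4E(U − E)] = 2.434, so T = 0.411.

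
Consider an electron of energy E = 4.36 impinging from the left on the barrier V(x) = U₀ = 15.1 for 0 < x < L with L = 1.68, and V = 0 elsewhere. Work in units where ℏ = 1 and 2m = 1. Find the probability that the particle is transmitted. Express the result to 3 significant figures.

Since E < U₀ the interior solution is evanescent with decay constant κ = √(2m(U₀ − E))/ℏ = 3.277.
κL = 5.506, sinh(κL) = 123.0.
The exact tunnelling result is T⁻¹ = 1 + U₀² sinh²(κL) / [4E(U₀ − E)] = 18430, so T = 0.0000543.

T = 0.0000543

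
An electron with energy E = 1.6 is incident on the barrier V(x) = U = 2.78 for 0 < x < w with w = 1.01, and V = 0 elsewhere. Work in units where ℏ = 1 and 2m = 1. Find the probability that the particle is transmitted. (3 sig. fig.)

T = 0.356

E < U: inside the barrier ψ ∝ e^{±κx} with κ = √(2m(U − E))/ℏ = 1.086.
κw = 1.097, sinh(κw) = 1.331.
Matching ψ, ψ′ at both faces gives T = [1 + U² sinh²(κw) / (4E(U − E))]⁻¹ = 1/2.813 = 0.356.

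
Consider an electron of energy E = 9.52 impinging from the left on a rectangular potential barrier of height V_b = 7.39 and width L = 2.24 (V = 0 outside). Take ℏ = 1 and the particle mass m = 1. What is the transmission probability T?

E > V_b: inside the barrier k₂ = √(2m(E − V_b))/ℏ = 2.064, k₂L = 4.623.
T = [1 + V_b² sin²(k₂L) / (4E(E − V_b))]⁻¹ = 1/1.668 = 0.600.

T = 0.600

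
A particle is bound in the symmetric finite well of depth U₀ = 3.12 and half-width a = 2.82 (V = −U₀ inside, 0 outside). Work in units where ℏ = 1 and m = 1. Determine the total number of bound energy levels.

N = 5

The dimensionless depth is z₀ = a√(2mU₀)/ℏ = 2.82 × √(6.240) = 7.044.
The even/odd transcendental equations gain one root per π/2 in z₀, giving N = 1 + ⌊2z₀/π⌋ = 1 + ⌊4.485⌋ = 5.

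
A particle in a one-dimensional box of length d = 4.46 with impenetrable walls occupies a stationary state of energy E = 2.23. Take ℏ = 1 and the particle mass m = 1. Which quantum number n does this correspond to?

n = 3

For an infinite well E_n = n²π²ℏ²/(2md²), so n = (d/πℏ)√(2mE).
n = (4.46/π) × √(2 × 1 × 2.23) = 2.998 → n = 3.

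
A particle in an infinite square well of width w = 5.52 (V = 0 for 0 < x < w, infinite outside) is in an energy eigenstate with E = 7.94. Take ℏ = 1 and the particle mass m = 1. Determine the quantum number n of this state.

From E_n = n²π²ℏ²/(2mw²) invert to n = √(2mw²E)/(πℏ).
n = (5.52/π) × √(2 × 1 × 7.94) = 7.002 → n = 7.

n = 7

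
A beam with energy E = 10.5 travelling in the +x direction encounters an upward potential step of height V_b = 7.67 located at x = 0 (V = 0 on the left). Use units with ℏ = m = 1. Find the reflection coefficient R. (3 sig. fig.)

R = 0.100

On each side the TISE gives plane waves with k = √(2m(E − V))/ℏ: k₁ = √(2·1·10.5) = 4.583, k₂ = √(2·1·2.83) = 2.379.
Continuity of ψ and ψ′ at the step yields the reflection amplitude r = (k₁ − k₂)/(k₁ + k₂) = 0.3165; thus R = |r|² = 0.1002, T = 0.8998.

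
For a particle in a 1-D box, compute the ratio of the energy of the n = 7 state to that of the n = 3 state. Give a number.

Since E_n ∝ n², the ratio is (7/3)² = 5.44444.

5.44444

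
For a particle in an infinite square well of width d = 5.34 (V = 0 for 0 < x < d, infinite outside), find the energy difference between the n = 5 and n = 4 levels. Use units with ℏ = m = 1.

ΔE = 1.56

E_n = n²π²ℏ²/(2md²), so ΔE = (5² − 4²) π²ℏ²/(2md²).
ΔE = 9 × π² / (2 × 1 × 5.34²) = 1.558.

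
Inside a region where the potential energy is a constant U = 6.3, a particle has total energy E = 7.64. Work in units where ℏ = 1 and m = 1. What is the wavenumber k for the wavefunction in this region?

k = 1.64

With E > U the solution is oscillatory, ψ ∝ e^{±ikx} with k = √(2m(E − U))/ℏ.
k = √(2 × 1 × 1.34) = 1.637.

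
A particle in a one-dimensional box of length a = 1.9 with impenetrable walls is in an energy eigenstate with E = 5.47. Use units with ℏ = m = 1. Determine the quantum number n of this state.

From E_n = n²π²ℏ²/(2ma²) invert to n = √(2ma²E)/(πℏ).
n = (1.9/π) × √(2 × 1 × 5.47) = 2.000 → n = 2.

n = 2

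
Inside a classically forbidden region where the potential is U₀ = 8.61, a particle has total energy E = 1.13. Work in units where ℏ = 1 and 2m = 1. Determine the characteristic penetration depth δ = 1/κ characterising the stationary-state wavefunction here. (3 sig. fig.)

Since E < U₀ the TISE in this region is ψ'' = κ²ψ with κ = √(2m(U₀ − E))/ℏ.
κ = √(2 × 0.5 × 7.48) = 2.735. The penetration depth is δ = 1/κ = 0.366.

δ = 0.366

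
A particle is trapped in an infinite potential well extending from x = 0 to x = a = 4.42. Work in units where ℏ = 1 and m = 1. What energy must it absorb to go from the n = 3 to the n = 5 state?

ΔE = 4.04

E_n = n²π²ℏ²/(2ma²), so ΔE = (5² − 3²) π²ℏ²/(2ma²).
ΔE = 16 × π² / (2 × 1 × 4.42²) = 4.042.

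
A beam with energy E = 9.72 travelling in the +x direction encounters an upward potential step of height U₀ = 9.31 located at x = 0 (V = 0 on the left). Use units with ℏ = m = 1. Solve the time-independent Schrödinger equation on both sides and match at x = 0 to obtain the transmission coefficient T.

T = 0.565

The wavenumbers are k₁ = √(2mE)/ℏ = 4.409 on the left and k₂ = √(2m(E − U₀))/ℏ = 0.9055 on the right.
Continuity of ψ and ψ′ at the step yields the reflection amplitude r = (k₁ − k₂)/(k₁ + k₂) = 0.6592; thus R = |r|² = 0.4346, T = 0.5654.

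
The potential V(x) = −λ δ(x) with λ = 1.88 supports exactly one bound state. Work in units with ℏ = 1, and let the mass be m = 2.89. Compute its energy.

For x ≠ 0 the bound state is ψ ∝ e^{−κ|x|}; integrating the TISE across the delta gives the cusp condition 2κ = 2mλ/ℏ², so κ = 5.433.
Then E = −ℏ²κ²/(2m) = −mλ²/(2ℏ²) = -5.107.

E = -5.11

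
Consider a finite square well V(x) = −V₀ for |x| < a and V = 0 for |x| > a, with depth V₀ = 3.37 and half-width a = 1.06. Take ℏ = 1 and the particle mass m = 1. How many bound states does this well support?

The dimensionless depth is z₀ = a√(2mV₀)/ℏ = 1.06 × √(6.740) = 2.752.
The even/odd transcendental equations gain one root per π/2 in z₀, giving N = 1 + ⌊2z₀/π⌋ = 1 + ⌊1.752⌋ = 2.

N = 2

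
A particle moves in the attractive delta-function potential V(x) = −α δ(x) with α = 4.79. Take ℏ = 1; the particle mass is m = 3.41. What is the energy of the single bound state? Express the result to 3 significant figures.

E = -39.1

The bound state is ψ(x) = √κ e^{−κ|x|}. The derivative jump ψ'(0⁺) − ψ'(0⁻) = −(2mα/ℏ²)ψ(0) fixes κ = mα/ℏ² = 16.33.
Then E = −ℏ²κ²/(2m) = −mα²/(2ℏ²) = -39.12.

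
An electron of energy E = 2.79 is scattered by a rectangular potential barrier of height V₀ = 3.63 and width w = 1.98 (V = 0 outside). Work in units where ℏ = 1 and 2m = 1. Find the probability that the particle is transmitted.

E < V₀: inside the barrier ψ ∝ e^{±κx} with κ = √(2m(V₀ − E))/ℏ = 0.9165.
κw = 1.815, sinh(κw) = 2.988.
Matching ψ, ψ′ at both faces gives T = [1 + V₀² sinh²(κw) / (4E(V₀ − E))]⁻¹ = 1/13.55 = 0.0738.

T = 0.0738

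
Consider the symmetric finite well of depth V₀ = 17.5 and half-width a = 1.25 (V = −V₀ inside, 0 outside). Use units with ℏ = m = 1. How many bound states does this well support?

The dimensionless depth is z₀ = a√(2mV₀)/ℏ = 1.25 × √(35.00) = 7.395.
A new bound state (alternating even/odd) appears each time z₀ passes a multiple of π/2, so N = ⌊2z₀/π⌋ + 1 = ⌊4.708⌋ + 1 = 5.

N = 5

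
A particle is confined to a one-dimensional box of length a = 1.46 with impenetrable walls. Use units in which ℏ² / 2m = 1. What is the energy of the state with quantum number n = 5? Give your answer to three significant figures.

E = 116

The infinite-well eigenfunctions ψ_n = √(2/a) sin(nπx/a) vanish at both walls, giving E_n = n²π²ℏ²/(2ma²).
E_5 = 5² × π² / (2 × 0.5 × 1.46²) = 115.8.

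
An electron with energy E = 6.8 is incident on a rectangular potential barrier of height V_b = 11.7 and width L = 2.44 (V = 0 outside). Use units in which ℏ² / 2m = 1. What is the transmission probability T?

T = 0.0000793

E < V_b: inside the barrier ψ ∝ e^{±κx} with κ = √(2m(V_b − E))/ℏ = 2.214.
κL = 5.401, sinh(κL) = 110.8.
The exact tunnelling result is T⁻¹ = 1 + V_b² sinh²(κL) / [4E(V_b − E)] = 12620, so T = 0.0000793.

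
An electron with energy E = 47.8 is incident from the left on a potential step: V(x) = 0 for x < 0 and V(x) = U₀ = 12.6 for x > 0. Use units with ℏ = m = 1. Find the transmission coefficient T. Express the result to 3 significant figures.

T = 0.994

The wavenumbers are k₁ = √(2mE)/ℏ = 9.778 on the left and k₂ = √(2m(E − U₀))/ℏ = 8.390 on the right.
Continuity of ψ and ψ′ at the step yields the reflection amplitude r = (k₁ − k₂)/(k₁ + k₂) = 0.07635; thus R = |r|² = 0.005829, T = 0.9942.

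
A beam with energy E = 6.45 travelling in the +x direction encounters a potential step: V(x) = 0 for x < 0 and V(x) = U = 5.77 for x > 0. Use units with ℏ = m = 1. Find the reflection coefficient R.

R = 0.260

The wavenumbers are k₁ = √(2mE)/ℏ = 3.592 on the left and k₂ = √(2m(E − U))/ℏ = 1.166 on the right.
Matching ψ and ψ′ at x = 0 gives r = (k₁ − k₂)/(k₁ + k₂), so R = r² = 0.2599 and T = 1 − R = 0.7401.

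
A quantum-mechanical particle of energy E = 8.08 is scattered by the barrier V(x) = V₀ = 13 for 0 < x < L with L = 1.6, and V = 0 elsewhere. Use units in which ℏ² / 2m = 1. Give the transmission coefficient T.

T = 0.00311

E < V₀: inside the barrier ψ ∝ e^{±κx} with κ = √(2m(V₀ − E))/ℏ = 2.218.
κL = 3.549, sinh(κL) = 17.37.
The exact tunnelling result is T⁻¹ = 1 + V₀² sinh²(κL) / [4E(V₀ − E)] = 321.8, so T = 0.00311.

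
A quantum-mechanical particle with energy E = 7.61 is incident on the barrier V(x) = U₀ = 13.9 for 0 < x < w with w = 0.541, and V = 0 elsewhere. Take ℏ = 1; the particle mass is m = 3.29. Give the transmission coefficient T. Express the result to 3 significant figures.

E < U₀: inside the barrier ψ ∝ e^{±κx} with κ = √(2m(U₀ − E))/ℏ = 6.433.
κw = 3.480, sinh(κw) = 16.22.
Matching ψ, ψ′ at both faces gives T = [1 + U₀² sinh²(κw) / (4E(U₀ − E))]⁻¹ = 1/266.5 = 0.00375.

T = 0.00375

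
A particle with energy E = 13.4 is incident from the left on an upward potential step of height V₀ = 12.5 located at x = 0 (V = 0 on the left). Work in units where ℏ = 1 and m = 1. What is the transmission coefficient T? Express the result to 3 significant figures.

On each side the TISE gives plane waves with k = √(2m(E − V))/ℏ: k₁ = √(2·1·13.4) = 5.177, k₂ = √(2·1·0.9) = 1.342.
Matching ψ and ψ′ at x = 0 gives r = (k₁ − k₂)/(k₁ + k₂), so R = r² = 0.3462 and T = 1 − R = 0.6538.

T = 0.654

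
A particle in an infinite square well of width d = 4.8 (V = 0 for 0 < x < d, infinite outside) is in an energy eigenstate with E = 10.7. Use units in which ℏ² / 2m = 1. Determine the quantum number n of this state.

From E_n = n²π²ℏ²/(2md²) invert to n = √(2md²E)/(πℏ).
n = (4.8/π) × √(2 × 0.5 × 10.7) = 4.998 → n = 5.

n = 5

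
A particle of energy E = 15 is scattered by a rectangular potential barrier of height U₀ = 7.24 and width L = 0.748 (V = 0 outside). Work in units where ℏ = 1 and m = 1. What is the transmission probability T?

T = 0.996

E > U₀: inside the barrier k₂ = √(2m(E − U₀))/ℏ = 3.940, k₂L = 2.947.
Matching at both interfaces gives T⁻¹ = 1 + U₀² sin²(k₂L) / [4E(E − U₀)] = 1.004, hence T = 0.996.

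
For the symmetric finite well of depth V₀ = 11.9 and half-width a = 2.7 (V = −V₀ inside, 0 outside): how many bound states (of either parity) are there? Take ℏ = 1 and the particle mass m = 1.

N = 9

The dimensionless depth is z₀ = a√(2mV₀)/ℏ = 2.7 × √(23.80) = 13.17.
The even/odd transcendental equations gain one root per π/2 in z₀, giving N = 1 + ⌊2z₀/π⌋ = 1 + ⌊8.386⌋ = 9.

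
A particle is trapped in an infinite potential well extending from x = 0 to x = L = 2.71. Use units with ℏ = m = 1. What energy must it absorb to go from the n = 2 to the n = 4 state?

ΔE = 8.06

E_n = n²π²ℏ²/(2mL²), so ΔE = (4² − 2²) π²ℏ²/(2mL²).
ΔE = 12 × π² / (2 × 1 × 2.71²) = 8.063.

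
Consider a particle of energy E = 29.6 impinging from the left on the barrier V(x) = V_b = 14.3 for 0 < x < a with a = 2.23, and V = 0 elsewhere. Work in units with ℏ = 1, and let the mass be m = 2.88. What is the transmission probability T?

Above the barrier the interior wavenumber is k₂ = √(2m(E − V_b))/ℏ = 9.388, giving phase k₂a = 20.93.
T = [1 + V_b² sin²(k₂a) / (4E(E − V_b))]⁻¹ = 1/1.086 = 0.921.

T = 0.921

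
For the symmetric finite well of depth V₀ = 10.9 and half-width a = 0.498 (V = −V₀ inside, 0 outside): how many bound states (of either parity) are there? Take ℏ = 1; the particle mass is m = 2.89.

Define the well-strength parameter z₀ = (a/ℏ)√(2mV₀) = 0.498 × √(2·2.89·10.9) = 3.953.
The even/odd transcendental equations gain one root per π/2 in z₀, giving N = 1 + ⌊2z₀/π⌋ = 1 + ⌊2.516⌋ = 3.

N = 3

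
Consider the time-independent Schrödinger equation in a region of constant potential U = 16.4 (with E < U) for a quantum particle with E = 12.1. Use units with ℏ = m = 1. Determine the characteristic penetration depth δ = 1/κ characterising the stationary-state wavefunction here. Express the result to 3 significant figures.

δ = 0.341

Since E < U the TISE in this region is ψ'' = κ²ψ with κ = √(2m(U − E))/ℏ.
κ = √(2 × 1 × 4.3) = 2.933. The penetration depth is δ = 1/κ = 0.341.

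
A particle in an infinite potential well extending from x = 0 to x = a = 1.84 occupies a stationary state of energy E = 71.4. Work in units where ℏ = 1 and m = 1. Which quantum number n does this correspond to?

n = 7

From E_n = n²π²ℏ²/(2ma²) invert to n = √(2ma²E)/(πℏ).
n = (1.84/π) × √(2 × 1 × 71.4) = 6.999 → n = 7.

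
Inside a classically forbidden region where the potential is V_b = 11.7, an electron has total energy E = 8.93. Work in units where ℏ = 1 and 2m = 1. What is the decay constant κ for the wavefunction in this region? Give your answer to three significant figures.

κ = 1.66

Since E < V_b the TISE in this region is ψ'' = κ²ψ with κ = √(2m(V_b − E))/ℏ.
κ = √(2 × 0.5 × 2.77) = 1.664.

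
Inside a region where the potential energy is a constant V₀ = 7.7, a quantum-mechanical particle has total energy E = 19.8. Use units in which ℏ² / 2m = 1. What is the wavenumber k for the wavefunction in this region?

With E > V₀ the solution is oscillatory, ψ ∝ e^{±ikx} with k = √(2m(E − V₀))/ℏ.
k = √(2 × 0.5 × 12.1) = 3.479.

k = 3.48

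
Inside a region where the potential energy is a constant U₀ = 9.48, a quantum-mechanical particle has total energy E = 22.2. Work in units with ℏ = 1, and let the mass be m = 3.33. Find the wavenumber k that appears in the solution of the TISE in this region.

With E > U₀ the solution is oscillatory, ψ ∝ e^{±ikx} with k = √(2m(E − U₀))/ℏ.
k = √(2 × 3.33 × 12.72) = 9.204.

k = 9.20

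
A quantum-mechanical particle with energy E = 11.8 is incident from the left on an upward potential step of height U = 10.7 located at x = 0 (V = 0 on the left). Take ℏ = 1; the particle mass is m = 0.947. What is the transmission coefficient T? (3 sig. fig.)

On each side the TISE gives plane waves with k = √(2m(E − V))/ℏ: k₁ = √(2·0.947·11.8) = 4.727, k₂ = √(2·0.947·1.1) = 1.443.
Continuity of ψ and ψ′ at the step yields the reflection amplitude r = (k₁ − k₂)/(k₁ + k₂) = 0.5322; thus R = |r|² = 0.2832, T = 0.7168.

T = 0.717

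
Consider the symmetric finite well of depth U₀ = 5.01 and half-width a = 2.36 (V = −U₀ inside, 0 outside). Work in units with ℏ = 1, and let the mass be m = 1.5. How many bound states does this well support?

N = 6

The dimensionless depth is z₀ = a√(2mU₀)/ℏ = 2.36 × √(15.03) = 9.149.
A new bound state (alternating even/odd) appears each time z₀ passes a multiple of π/2, so N = ⌊2z₀/π⌋ + 1 = ⌊5.825⌋ + 1 = 6.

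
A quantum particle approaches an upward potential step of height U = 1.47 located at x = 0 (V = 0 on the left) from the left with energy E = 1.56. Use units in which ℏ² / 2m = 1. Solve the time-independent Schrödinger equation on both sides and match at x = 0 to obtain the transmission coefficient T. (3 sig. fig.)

T = 0.625

On each side the TISE gives plane waves with k = √(2m(E − V))/ℏ: k₁ = √(2·½·1.56) = 1.249, k₂ = √(2·½·0.09) = 0.3000.
Continuity of ψ and ψ′ at the step yields the reflection amplitude r = (k₁ − k₂)/(k₁ + k₂) = 0.6127; thus R = |r|² = 0.3753, T = 0.6247.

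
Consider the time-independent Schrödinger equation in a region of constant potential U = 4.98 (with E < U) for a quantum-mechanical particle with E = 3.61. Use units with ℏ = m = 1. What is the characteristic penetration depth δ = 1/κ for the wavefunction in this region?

δ = 0.604

Since E < U the TISE in this region is ψ'' = κ²ψ with κ = √(2m(U − E))/ℏ.
κ = √(2 × 1 × 1.37) = 1.655. The penetration depth is δ = 1/κ = 0.604.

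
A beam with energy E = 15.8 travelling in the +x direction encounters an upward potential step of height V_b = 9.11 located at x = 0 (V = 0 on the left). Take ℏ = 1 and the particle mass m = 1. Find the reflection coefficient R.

On each side the TISE gives plane waves with k = √(2m(E − V))/ℏ: k₁ = √(2·1·15.8) = 5.621, k₂ = √(2·1·6.69) = 3.658.
Continuity of ψ and ψ′ at the step yields the reflection amplitude r = (k₁ − k₂)/(k₁ + k₂) = 0.2116; thus R = |r|² = 0.04478, T = 0.9552.

R = 0.0448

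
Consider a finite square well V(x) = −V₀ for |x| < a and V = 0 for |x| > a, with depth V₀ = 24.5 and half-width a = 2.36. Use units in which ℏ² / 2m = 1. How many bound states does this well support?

N = 8

Define the well-strength parameter z₀ = (a/ℏ)√(2mV₀) = 2.36 × √(2·0.5·24.5) = 11.68.
The even/odd transcendental equations gain one root per π/2 in z₀, giving N = 1 + ⌊2z₀/π⌋ = 1 + ⌊7.437⌋ = 8.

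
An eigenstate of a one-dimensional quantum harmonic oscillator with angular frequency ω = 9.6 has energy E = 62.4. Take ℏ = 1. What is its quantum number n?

E_n = ℏω(n + ½) ⇒ n = E/(ℏω) − ½ = 62.4/9.6 − 0.5 = 6.000 → n = 6.

n = 6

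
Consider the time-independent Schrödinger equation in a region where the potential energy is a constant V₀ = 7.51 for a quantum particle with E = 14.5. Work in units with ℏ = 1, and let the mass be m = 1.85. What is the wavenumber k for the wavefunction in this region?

k = 5.09

With E > V₀ the solution is oscillatory, ψ ∝ e^{±ikx} with k = √(2m(E − V₀))/ℏ.
k = √(2 × 1.85 × 6.99) = 5.086.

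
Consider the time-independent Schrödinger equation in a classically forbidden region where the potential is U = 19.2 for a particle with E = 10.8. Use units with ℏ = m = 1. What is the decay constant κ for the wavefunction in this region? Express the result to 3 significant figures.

κ = 4.10

Since E < U the TISE in this region is ψ'' = κ²ψ with κ = √(2m(U − E))/ℏ.
κ = √(2 × 1 × 8.4) = 4.099.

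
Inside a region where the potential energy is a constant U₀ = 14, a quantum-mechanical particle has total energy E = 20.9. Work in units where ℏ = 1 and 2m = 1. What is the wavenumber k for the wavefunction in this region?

k = 2.63

With E > U₀ the solution is oscillatory, ψ ∝ e^{±ikx} with k = √(2m(E − U₀))/ℏ.
k = √(2 × 0.5 × 6.9) = 2.627.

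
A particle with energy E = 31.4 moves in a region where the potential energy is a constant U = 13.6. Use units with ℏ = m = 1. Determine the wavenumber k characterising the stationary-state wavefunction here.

k = 5.97

With E > U the solution is oscillatory, ψ ∝ e^{±ikx} with k = √(2m(E − U))/ℏ.
k = √(2 × 1 × 17.8) = 5.967.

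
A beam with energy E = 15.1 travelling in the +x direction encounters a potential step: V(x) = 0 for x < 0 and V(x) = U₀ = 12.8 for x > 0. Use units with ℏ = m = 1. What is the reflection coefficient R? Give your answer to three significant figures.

On each side the TISE gives plane waves with k = √(2m(E − V))/ℏ: k₁ = √(2·1·15.1) = 5.495, k₂ = √(2·1·2.3) = 2.145.
Matching ψ and ψ′ at x = 0 gives r = (k₁ − k₂)/(k₁ + k₂), so R = r² = 0.1923 and T = 1 − R = 0.8077.

R = 0.192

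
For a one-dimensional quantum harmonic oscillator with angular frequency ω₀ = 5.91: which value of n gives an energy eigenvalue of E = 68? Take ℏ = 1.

n = 11

E_n = ℏω₀(n + ½) ⇒ n = E/(ℏω₀) − ½ = 68/5.91 − 0.5 = 11.006 → n = 11.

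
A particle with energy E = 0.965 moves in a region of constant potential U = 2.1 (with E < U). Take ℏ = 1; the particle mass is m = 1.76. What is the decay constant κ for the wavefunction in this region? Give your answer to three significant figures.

κ = 2.00

Since E < U the TISE in this region is ψ'' = κ²ψ with κ = √(2m(U − E))/ℏ.
κ = √(2 × 1.76 × 1.135) = 1.999.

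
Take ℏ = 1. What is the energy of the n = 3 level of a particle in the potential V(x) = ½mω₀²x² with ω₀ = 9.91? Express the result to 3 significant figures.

Using E_n = (n + ½)ℏω₀: E_3 = 3.5 × 9.91 = 34.69.

E = 34.7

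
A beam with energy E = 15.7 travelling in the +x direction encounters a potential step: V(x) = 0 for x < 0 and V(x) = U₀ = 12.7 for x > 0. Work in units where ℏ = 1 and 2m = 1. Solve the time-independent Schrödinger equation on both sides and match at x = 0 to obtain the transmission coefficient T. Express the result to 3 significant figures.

On each side the TISE gives plane waves with k = √(2m(E − V))/ℏ: k₁ = √(2·½·15.7) = 3.962, k₂ = √(2·½·3) = 1.732.
Matching ψ and ψ′ at x = 0 gives r = (k₁ − k₂)/(k₁ + k₂), so R = r² = 0.1534 and T = 1 − R = 0.8466.

T = 0.847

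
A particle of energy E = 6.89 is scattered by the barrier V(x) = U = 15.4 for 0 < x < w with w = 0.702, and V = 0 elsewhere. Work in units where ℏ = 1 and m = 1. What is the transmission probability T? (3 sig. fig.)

E < U: inside the barrier ψ ∝ e^{±κx} with κ = √(2m(U − E))/ℏ = 4.126.
κw = 2.896, sinh(κw) = 9.024.
Matching ψ, ψ′ at both faces gives T = [1 + U² sinh²(κw) / (4E(U − E))]⁻¹ = 1/83.35 = 0.0120.

T = 0.0120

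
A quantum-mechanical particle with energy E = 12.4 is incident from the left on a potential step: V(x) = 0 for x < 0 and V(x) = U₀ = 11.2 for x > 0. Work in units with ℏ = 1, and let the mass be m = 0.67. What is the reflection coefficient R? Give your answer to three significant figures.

R = 0.276

The wavenumbers are k₁ = √(2mE)/ℏ = 4.076 on the left and k₂ = √(2m(E − U₀))/ℏ = 1.268 on the right.
Matching ψ and ψ′ at x = 0 gives r = (k₁ − k₂)/(k₁ + k₂), so R = r² = 0.2761 and T = 1 − R = 0.7239.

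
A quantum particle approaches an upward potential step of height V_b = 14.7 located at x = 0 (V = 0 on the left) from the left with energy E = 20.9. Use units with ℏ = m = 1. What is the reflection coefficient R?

R = 0.0869

The wavenumbers are k₁ = √(2mE)/ℏ = 6.465 on the left and k₂ = √(2m(E − V_b))/ℏ = 3.521 on the right.
Matching ψ and ψ′ at x = 0 gives r = (k₁ − k₂)/(k₁ + k₂), so R = r² = 0.08690 and T = 1 − R = 0.9131.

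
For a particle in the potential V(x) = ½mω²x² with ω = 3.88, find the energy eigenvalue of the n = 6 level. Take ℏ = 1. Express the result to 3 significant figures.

The oscillator eigenvalues are E_n = ℏω(n + ½), so E_6 = 3.88 × 6.5 = 25.22.

E = 25.2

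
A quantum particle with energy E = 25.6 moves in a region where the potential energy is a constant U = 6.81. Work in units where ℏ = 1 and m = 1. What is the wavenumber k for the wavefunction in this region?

With E > U the solution is oscillatory, ψ ∝ e^{±ikx} with k = √(2m(E − U))/ℏ.
k = √(2 × 1 × 18.79) = 6.130.

k = 6.13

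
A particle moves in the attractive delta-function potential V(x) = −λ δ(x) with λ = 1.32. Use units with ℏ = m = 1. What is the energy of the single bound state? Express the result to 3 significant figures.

E = -0.871

For x ≠ 0 the bound state is ψ ∝ e^{−κ|x|}; integrating the TISE across the delta gives the cusp condition 2κ = 2mλ/ℏ², so κ = 1.320.
Then E = −ℏ²κ²/(2m) = −mλ²/(2ℏ²) = -0.8712.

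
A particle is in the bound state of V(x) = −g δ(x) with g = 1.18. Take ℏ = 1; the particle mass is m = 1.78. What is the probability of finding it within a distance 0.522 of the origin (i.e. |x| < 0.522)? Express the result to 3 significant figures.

The normalised bound state is ψ = √κ e^{−κ|x|} with κ = mg/ℏ² = 2.100.
P(|x| < d) = ∫_{−d}^{d} κ e^{−2κ|x|} dx = 1 − e^{−2κd} = 1 − e^{−2.193} = 0.8884.

P = 0.888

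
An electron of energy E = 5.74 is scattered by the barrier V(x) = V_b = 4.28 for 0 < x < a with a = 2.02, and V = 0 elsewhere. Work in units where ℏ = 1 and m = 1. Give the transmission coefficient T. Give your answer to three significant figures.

Above the barrier the interior wavenumber is k₂ = √(2m(E − V_b))/ℏ = 1.709, giving phase k₂a = 3.452.
T = [1 + V_b² sin²(k₂a) / (4E(E − V_b))]⁻¹ = 1/1.051 = 0.952.

T = 0.952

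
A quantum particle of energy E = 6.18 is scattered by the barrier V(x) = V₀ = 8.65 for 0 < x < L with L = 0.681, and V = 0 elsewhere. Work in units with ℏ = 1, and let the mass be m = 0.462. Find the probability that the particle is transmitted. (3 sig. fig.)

T = 0.354

E < V₀: inside the barrier ψ ∝ e^{±κx} with κ = √(2m(V₀ − E))/ℏ = 1.511.
κL = 1.029, sinh(κL) = 1.220.
Matching ψ, ψ′ at both faces gives T = [1 + V₀² sinh²(κL) / (4E(V₀ − E))]⁻¹ = 1/2.824 = 0.354.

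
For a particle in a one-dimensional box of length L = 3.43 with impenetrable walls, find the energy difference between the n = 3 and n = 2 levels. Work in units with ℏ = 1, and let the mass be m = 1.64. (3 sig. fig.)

ΔE = 1.28

E_n = n²π²ℏ²/(2mL²), so ΔE = (3² − 2²) π²ℏ²/(2mL²).
ΔE = 5 × π² / (2 × 1.64 × 3.43²) = 1.279.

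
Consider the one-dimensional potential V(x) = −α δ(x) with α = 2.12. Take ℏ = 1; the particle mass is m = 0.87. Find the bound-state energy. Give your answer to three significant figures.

For x ≠ 0 the bound state is ψ ∝ e^{−κ|x|}; integrating the TISE across the delta gives the cusp condition 2κ = 2mα/ℏ², so κ = 1.844.
Then E = −ℏ²κ²/(2m) = −mα²/(2ℏ²) = -1.955.

E = -1.96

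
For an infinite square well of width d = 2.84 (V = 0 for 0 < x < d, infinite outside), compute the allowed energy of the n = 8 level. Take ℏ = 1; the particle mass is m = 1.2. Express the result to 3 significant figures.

The infinite-well eigenfunctions ψ_n = √(2/d) sin(nπx/d) vanish at both walls, giving E_n = n²π²ℏ²/(2md²).
E_8 = 8² × π² / (2 × 1.2 × 2.84²) = 32.63.

E = 32.6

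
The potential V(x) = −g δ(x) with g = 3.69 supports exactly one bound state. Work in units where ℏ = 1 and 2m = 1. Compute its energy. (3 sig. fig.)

E = -3.40

For x ≠ 0 the bound state is ψ ∝ e^{−κ|x|}; integrating the TISE across the delta gives the cusp condition 2κ = 2mg/ℏ², so κ = 1.845.
Then E = −ℏ²κ²/(2m) = −mg²/(2ℏ²) = -3.404.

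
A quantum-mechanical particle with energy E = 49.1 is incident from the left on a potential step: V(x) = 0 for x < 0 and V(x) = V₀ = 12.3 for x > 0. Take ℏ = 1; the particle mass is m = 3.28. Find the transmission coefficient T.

On each side the TISE gives plane waves with k = √(2m(E − V))/ℏ: k₁ = √(2·3.28·49.1) = 17.95, k₂ = √(2·3.28·36.8) = 15.54.
Matching ψ and ψ′ at x = 0 gives r = (k₁ − k₂)/(k₁ + k₂), so R = r² = 0.005179 and T = 1 − R = 0.9948.

T = 0.995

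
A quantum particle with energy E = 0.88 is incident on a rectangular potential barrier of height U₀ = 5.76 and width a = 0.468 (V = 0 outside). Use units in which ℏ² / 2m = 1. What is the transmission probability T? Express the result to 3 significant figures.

T = 0.256

E < U₀: inside the barrier ψ ∝ e^{±κx} with κ = √(2m(U₀ − E))/ℏ = 2.209.
κa = 1.034, sinh(κa) = 1.228.
Matching ψ, ψ′ at both faces gives T = [1 + U₀² sinh²(κa) / (4E(U₀ − E))]⁻¹ = 1/3.913 = 0.256.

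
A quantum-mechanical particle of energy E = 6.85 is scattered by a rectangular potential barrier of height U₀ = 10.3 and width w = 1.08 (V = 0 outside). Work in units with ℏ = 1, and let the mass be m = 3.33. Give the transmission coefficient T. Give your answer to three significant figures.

Since E < U₀ the interior solution is evanescent with decay constant κ = √(2m(U₀ − E))/ℏ = 4.793.
κw = 5.177, sinh(κw) = 88.56.
Matching ψ, ψ′ at both faces gives T = [1 + U₀² sinh²(κw) / (4E(U₀ − E))]⁻¹ = 1/8804 = 0.000114.

T = 0.000114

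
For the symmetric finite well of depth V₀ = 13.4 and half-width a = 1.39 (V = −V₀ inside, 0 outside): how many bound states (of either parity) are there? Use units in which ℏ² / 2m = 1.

N = 4

The dimensionless depth is z₀ = a√(2mV₀)/ℏ = 1.39 × √(13.40) = 5.088.
The even/odd transcendental equations gain one root per π/2 in z₀, giving N = 1 + ⌊2z₀/π⌋ = 1 + ⌊3.239⌋ = 4.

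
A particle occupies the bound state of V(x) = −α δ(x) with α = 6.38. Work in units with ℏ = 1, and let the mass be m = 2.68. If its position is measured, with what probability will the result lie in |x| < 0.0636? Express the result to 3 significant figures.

The normalised bound state is ψ = √κ e^{−κ|x|} with κ = mα/ℏ² = 17.10.
P(|x| < d) = ∫_{−d}^{d} κ e^{−2κ|x|} dx = 1 − e^{−2κd} = 1 − e^{−2.175} = 0.8864.

P = 0.886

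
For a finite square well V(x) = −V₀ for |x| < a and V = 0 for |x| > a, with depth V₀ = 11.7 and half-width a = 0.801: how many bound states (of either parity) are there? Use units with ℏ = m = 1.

N = 3

The dimensionless depth is z₀ = a√(2mV₀)/ℏ = 0.801 × √(23.40) = 3.875.
A new bound state (alternating even/odd) appears each time z₀ passes a multiple of π/2, so N = ⌊2z₀/π⌋ + 1 = ⌊2.467⌋ + 1 = 3.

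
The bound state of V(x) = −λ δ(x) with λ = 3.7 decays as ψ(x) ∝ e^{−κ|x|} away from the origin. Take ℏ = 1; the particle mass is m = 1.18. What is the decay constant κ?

Integrate −(ℏ²/2m)ψ'' − λδ(x)ψ = Eψ from −ε to +ε: the ψ'' term gives ψ'(0⁺) − ψ'(0⁻) and the δ term gives −(2mλ/ℏ²)ψ(0).
With ψ ∝ e^{−κ|x|} this yields −2κ = −2mλ/ℏ², so κ = mλ/ℏ² = 4.366.

κ = 4.37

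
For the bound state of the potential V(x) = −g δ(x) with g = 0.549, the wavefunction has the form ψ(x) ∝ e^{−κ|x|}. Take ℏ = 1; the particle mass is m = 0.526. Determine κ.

κ = 0.289

Integrating the TISE across x = 0 gives the cusp condition ψ'(0⁺) − ψ'(0⁻) = −(2mg/ℏ²)ψ(0).
With ψ ∝ e^{−κ|x|} this yields −2κ = −2mg/ℏ², so κ = mg/ℏ² = 0.2888.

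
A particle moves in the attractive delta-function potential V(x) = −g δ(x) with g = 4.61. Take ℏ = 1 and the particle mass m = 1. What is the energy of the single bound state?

E = -10.6

The bound state is ψ(x) = √κ e^{−κ|x|}. The derivative jump ψ'(0⁺) − ψ'(0⁻) = −(2mg/ℏ²)ψ(0) fixes κ = mg/ℏ² = 4.610.
Then E = −ℏ²κ²/(2m) = −mg²/(2ℏ²) = -10.63.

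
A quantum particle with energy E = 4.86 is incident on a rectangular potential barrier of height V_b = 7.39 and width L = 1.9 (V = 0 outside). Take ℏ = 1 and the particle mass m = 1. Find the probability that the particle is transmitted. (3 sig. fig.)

E < V_b: inside the barrier ψ ∝ e^{±κx} with κ = √(2m(V_b − E))/ℏ = 2.249.
κL = 4.274, sinh(κL) = 35.90.
Matching ψ, ψ′ at both faces gives T = [1 + V_b² sinh²(κL) / (4E(V_b − E))]⁻¹ = 1/1432 = 0.000698.

T = 0.000698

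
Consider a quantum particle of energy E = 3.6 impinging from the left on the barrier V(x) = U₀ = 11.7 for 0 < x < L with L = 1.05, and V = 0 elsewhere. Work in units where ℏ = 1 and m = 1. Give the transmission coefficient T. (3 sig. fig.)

T = 0.000727

E < U₀: inside the barrier ψ ∝ e^{±κx} with κ = √(2m(U₀ − E))/ℏ = 4.025.
κL = 4.226, sinh(κL) = 34.22.
Matching ψ, ψ′ at both faces gives T = [1 + U₀² sinh²(κL) / (4E(U₀ − E))]⁻¹ = 1/1375 = 0.000727.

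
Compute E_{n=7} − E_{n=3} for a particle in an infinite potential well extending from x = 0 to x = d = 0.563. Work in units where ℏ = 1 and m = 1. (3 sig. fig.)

E_n = n²π²ℏ²/(2md²), so ΔE = (7² − 3²) π²ℏ²/(2md²).
ΔE = 40 × π² / (2 × 1 × 0.563²) = 622.7.

ΔE = 623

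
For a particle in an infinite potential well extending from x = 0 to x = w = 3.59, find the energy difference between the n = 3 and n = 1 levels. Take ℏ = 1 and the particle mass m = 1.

ΔE = 3.06

E_n = n²π²ℏ²/(2mw²), so ΔE = (3² − 1²) π²ℏ²/(2mw²).
ΔE = 8 × π² / (2 × 1 × 3.59²) = 3.063.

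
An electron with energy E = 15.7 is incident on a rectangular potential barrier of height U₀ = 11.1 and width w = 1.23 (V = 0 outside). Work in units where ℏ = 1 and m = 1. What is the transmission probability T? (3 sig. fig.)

T = 0.884

E > U₀: inside the barrier k₂ = √(2m(E − U₀))/ℏ = 3.033, k₂w = 3.731.
Matching at both interfaces gives T⁻¹ = 1 + U₀² sin²(k₂w) / [4E(E − U₀)] = 1.132, hence T = 0.884.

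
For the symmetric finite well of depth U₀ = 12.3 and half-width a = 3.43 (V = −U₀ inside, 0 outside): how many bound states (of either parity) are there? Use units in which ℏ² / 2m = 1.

N = 8

The dimensionless depth is z₀ = a√(2mU₀)/ℏ = 3.43 × √(12.30) = 12.03.
The even/odd transcendental equations gain one root per π/2 in z₀, giving N = 1 + ⌊2z₀/π⌋ = 1 + ⌊7.658⌋ = 8.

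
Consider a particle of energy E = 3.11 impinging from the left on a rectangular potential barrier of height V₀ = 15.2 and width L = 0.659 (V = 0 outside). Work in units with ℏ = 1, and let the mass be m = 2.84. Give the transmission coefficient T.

T = 0.0000470

E < V₀: inside the barrier ψ ∝ e^{±κx} with κ = √(2m(V₀ − E))/ℏ = 8.287.
κL = 5.461, sinh(κL) = 117.7.
Matching ψ, ψ′ at both faces gives T = [1 + V₀² sinh²(κL) / (4E(V₀ − E))]⁻¹ = 1/21270 = 0.0000470.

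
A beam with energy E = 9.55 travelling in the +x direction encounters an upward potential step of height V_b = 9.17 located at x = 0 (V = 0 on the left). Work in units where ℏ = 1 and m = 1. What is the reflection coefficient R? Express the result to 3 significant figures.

R = 0.445

On each side the TISE gives plane waves with k = √(2m(E − V))/ℏ: k₁ = √(2·1·9.55) = 4.370, k₂ = √(2·1·0.38) = 0.8718.
Continuity of ψ and ψ′ at the step yields the reflection amplitude r = (k₁ − k₂)/(k₁ + k₂) = 0.6674; thus R = |r|² = 0.4454, T = 0.5546.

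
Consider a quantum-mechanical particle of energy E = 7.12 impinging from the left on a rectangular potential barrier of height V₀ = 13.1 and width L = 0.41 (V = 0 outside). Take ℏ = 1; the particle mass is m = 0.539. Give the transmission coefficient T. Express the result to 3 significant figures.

T = 0.392

E < V₀: inside the barrier ψ ∝ e^{±κx} with κ = √(2m(V₀ − E))/ℏ = 2.539.
κL = 1.041, sinh(κL) = 1.239.
The exact tunnelling result is T⁻¹ = 1 + V₀² sinh²(κL) / [4E(V₀ − E)] = 2.548, so T = 0.392.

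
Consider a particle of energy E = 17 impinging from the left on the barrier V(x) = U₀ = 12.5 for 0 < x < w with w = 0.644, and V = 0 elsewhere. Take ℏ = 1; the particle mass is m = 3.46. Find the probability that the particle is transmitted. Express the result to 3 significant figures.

Above the barrier the interior wavenumber is k₂ = √(2m(E − U₀))/ℏ = 5.580, giving phase k₂w = 3.594.
Matching at both interfaces gives T⁻¹ = 1 + U₀² sin²(k₂w) / [4E(E − U₀)] = 1.097, hence T = 0.911.

T = 0.911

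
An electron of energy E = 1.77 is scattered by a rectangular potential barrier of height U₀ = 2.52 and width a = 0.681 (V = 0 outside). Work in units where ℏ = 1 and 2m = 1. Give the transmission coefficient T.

E < U₀: inside the barrier ψ ∝ e^{±κx} with κ = √(2m(U₀ − E))/ℏ = 0.8660.
κa = 0.5898, sinh(κa) = 0.6246.
Matching ψ, ψ′ at both faces gives T = [1 + U₀² sinh²(κa) / (4E(U₀ − E))]⁻¹ = 1/1.466 = 0.682.

T = 0.682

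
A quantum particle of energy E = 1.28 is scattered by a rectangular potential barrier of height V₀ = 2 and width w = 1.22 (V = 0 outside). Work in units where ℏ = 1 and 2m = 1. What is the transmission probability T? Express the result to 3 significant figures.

T = 0.378

Since E < V₀ the interior solution is evanescent with decay constant κ = √(2m(V₀ − E))/ℏ = 0.8485.
κw = 1.035, sinh(κw) = 1.230.
The exact tunnelling result is T⁻¹ = 1 + V₀² sinh²(κw) / [4E(V₀ − E)] = 2.642, so T = 0.378.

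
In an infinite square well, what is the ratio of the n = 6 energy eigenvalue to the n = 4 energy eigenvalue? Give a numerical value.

Since E_n ∝ n², the ratio is (6/4)² = 2.25.

2.25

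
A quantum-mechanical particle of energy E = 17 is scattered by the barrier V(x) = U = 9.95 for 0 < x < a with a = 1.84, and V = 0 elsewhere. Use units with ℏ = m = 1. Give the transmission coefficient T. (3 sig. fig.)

Above the barrier the interior wavenumber is k₂ = √(2m(E − U))/ℏ = 3.755, giving phase k₂a = 6.909.
Matching at both interfaces gives T⁻¹ = 1 + U² sin²(k₂a) / [4E(E − U)] = 1.071, hence T = 0.934.

T = 0.934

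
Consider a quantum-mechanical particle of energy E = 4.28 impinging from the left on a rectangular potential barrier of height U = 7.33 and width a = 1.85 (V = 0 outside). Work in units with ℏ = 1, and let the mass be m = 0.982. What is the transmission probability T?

E < U: inside the barrier ψ ∝ e^{±κx} with κ = √(2m(U − E))/ℏ = 2.447.
κa = 4.528, sinh(κa) = 46.27.
Matching ψ, ψ′ at both faces gives T = [1 + U² sinh²(κa) / (4E(U − E))]⁻¹ = 1/2204 = 0.000454.

T = 0.000454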